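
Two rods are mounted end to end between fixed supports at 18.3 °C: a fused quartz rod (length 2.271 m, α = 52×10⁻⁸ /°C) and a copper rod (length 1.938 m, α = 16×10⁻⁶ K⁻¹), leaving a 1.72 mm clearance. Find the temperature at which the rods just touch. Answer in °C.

T = 71.7 °C

Gap closes when ΔL₁ + ΔL₂ = 1.72 mm = 1.72×10⁻³ m
(α₁L₁ + α₂L₂)ΔT = g
α₁L₁ + α₂L₂ = 52×10⁻⁸×2.271 + 16×10⁻⁶×1.938 = 3.218892×10⁻⁵ m/K
ΔT = 1.72×10⁻³ / 3.218892×10⁻⁵ = 53.435 K
T = 18.3 + 53.435 = 71.735 °C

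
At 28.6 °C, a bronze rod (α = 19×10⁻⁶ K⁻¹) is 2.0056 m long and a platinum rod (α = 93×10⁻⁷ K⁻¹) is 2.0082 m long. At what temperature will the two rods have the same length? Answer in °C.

T = 162.4 °C

L₁(1 + α₁ΔT) = L₂(1 + α₂ΔT) ⇒ ΔT = (L₂ − L₁)/(α₁L₁ − α₂L₂)
L₂ − L₁ = 2.0082 − 2.0056 = 2.60×10⁻³ m
α₁L₁ − α₂L₂ = 19×10⁻⁶×2.0056 − 93×10⁻⁷×2.0082 = 1.943014×10⁻⁵ m/K
ΔT = 2.60×10⁻³ / 1.943014×10⁻⁵ = 133.813 K
T = 28.6 + 133.813 = 162.413 °C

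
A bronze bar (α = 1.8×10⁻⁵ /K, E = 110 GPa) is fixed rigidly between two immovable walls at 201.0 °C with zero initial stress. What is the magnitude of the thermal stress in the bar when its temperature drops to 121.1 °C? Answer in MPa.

Fully constrained: the free strain ε = αΔT is blocked, so σ = Eε = EαΔT.
|ΔT| = 79.9 K
σ = 110×10⁹ × 1.8×10⁻⁵ × 79.9 = 1.58×10⁸ Pa

σ = 158 MPa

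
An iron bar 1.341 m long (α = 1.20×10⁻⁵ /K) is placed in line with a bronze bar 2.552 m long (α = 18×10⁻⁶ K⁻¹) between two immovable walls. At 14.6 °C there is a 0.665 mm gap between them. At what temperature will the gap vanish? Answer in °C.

T = 25.3 °C

α₁L₁ = 1.6092×10⁻⁵ m/K, α₂L₂ = 4.5936×10⁻⁵ m/K → total 6.2028×10⁻⁵ m/K
ΔT = g/(α₁L₁+α₂L₂) = 6.65×10⁻⁴ / 6.2028×10⁻⁵ = 10.721 K
T = 14.6 + 10.721 = 25.321 °C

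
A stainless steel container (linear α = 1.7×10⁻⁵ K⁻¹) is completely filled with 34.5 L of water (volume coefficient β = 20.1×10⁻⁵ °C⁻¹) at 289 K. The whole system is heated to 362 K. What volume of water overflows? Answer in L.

0.378 L

The container also expands: β_container ≈ 3α = 5.1×10⁻⁵ /K
Net overflow = V₀(β_liq − 3α_cont)ΔT
β − 3α = 2.01×10⁻⁴ − 5.1×10⁻⁵ = 1.50×10⁻⁴ /K; ΔT = 73 K
ΔV = 34.5 × 1.50×10⁻⁴ × 73 = 0.378 L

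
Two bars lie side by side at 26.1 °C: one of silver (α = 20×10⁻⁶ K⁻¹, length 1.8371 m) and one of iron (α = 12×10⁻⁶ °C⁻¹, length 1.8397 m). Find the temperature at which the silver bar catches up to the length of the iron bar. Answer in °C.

T = 203.4 °C

Equal length when α₁L₁ΔT − α₂L₂ΔT = L₂ − L₁ = 2.60×10⁻³ m
α₁L₁ = 3.6742×10⁻⁵, α₂L₂ = 2.20764×10⁻⁵ → Δ(αL) = 1.46656×10⁻⁵ m/K
ΔT = 2.60×10⁻³ / 1.46656×10⁻⁵ = 177.286 K, so T = 26.1 + 177.286 = 203.386 °C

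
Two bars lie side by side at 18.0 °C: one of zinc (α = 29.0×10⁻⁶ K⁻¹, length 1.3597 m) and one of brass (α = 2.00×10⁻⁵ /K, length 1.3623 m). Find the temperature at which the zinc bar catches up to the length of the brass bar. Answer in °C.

Equal length when α₁L₁ΔT − α₂L₂ΔT = L₂ − L₁ = 2.60×10⁻³ m
α₁L₁ = 3.94313×10⁻⁵, α₂L₂ = 2.7246×10⁻⁵ → Δ(αL) = 1.21853×10⁻⁵ m/K
ΔT = 2.60×10⁻³ / 1.21853×10⁻⁵ = 213.372 K, so T = 18.0 + 213.372 = 231.372 °C

T = 231.4 °C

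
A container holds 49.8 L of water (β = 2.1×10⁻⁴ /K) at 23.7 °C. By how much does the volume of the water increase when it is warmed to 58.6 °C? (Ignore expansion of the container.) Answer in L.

|ΔT| = |58.6 − 23.7| = 34.9 K
ΔV = βV₀ΔT = (2.1×10⁻⁴)(49.8)(34.9) = 0.365 L

ΔV = 0.365 L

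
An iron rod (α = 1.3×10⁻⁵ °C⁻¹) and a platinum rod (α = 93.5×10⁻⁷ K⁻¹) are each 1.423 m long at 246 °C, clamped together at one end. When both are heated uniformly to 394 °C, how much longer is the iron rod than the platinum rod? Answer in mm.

0.769 mm

ΔT = 148 K
iron: ΔL = 1.3×10⁻⁵ × 1.423 m × 148 = 2.7379×10⁻³ m = 2.7379 mm
platinum: ΔL = 93.5×10⁻⁷ × 1.423 m × 148 = 1.9691×10⁻³ m = 1.9691 mm
difference = 2.7379 − 1.9691 = 0.7688 mm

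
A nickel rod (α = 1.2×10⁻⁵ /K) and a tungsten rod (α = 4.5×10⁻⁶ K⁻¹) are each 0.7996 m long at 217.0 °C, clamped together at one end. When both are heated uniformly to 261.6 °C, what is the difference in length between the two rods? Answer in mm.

ΔT = 44.6 K
nickel: ΔL = 1.2×10⁻⁵ × 0.7996 m × 44.6 = 4.2795×10⁻⁴ m = 0.42795 mm
tungsten: ΔL = 4.5×10⁻⁶ × 0.7996 m × 44.6 = 1.6048×10⁻⁴ m = 0.16048 mm
difference = 0.42795 − 0.16048 = 0.26747 mm

0.267 mm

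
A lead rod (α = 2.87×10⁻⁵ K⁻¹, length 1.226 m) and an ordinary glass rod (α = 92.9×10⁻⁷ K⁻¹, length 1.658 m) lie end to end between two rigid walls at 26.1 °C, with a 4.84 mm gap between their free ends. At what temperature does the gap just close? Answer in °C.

Gap closes when ΔL₁ + ΔL₂ = 4.84 mm = 4.84×10⁻³ m
(α₁L₁ + α₂L₂)ΔT = g
α₁L₁ + α₂L₂ = 2.87×10⁻⁵×1.226 + 92.9×10⁻⁷×1.658 = 5.058902×10⁻⁵ m/K
ΔT = 4.84×10⁻³ / 5.058902×10⁻⁵ = 95.67 K
T = 26.1 + 95.67 = 121.77 °C

T = 122 °C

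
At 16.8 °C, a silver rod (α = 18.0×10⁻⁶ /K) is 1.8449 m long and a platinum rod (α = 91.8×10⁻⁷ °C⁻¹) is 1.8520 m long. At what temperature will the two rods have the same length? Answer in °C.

L₁(1 + α₁ΔT) = L₂(1 + α₂ΔT) ⇒ ΔT = (L₂ − L₁)/(α₁L₁ − α₂L₂)
L₂ − L₁ = 1.8520 − 1.8449 = 7.10×10⁻³ m
α₁L₁ − α₂L₂ = 18.0×10⁻⁶×1.8449 − 91.8×10⁻⁷×1.8520 = 1.620684×10⁻⁵ m/K
ΔT = 7.10×10⁻³ / 1.620684×10⁻⁵ = 438.087 K
T = 16.8 + 438.087 = 454.887 °C

T = 454.9 °C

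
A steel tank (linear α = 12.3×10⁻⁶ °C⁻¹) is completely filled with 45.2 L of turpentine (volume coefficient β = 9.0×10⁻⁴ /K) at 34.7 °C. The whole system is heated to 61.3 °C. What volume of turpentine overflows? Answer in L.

The tank also expands: β_container ≈ 3α = 3.69×10⁻⁵ /K
Net overflow = V₀(β_liq − 3α_cont)ΔT
β − 3α = 9.00×10⁻⁴ − 3.69×10⁻⁵ = 8.631×10⁻⁴ /K; ΔT = 26.6 K
ΔV = 45.2 × 8.631×10⁻⁴ × 26.6 = 1.04 L

1.04 L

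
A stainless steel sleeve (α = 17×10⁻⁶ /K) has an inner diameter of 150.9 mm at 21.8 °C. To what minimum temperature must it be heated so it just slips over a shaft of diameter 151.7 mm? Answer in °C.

T = 334 °C

Required Δd = 151.7 − 150.9 = 0.8 mm
Δd = αd₀ΔT ⇒ ΔT = Δd/(αd₀) = 0.8 / (17×10⁻⁶ × 150.9) = 311.85 K
T_min = 21.8 + 311.85 = 333.65 °C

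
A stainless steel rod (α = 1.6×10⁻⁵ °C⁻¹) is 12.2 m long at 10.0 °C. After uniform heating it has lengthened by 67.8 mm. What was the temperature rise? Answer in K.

ΔT = 347 K

ΔL = αL₀ΔT ⇒ ΔT = ΔL / (αL₀)
ΔT = 67.8×10⁻³ m / (1.6×10⁻⁵ × 12.2 m) = 347.34 K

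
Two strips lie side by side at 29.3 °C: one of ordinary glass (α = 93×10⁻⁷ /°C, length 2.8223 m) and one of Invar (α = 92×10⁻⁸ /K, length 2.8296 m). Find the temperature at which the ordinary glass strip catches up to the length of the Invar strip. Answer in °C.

Equal length when α₁L₁ΔT − α₂L₂ΔT = L₂ − L₁ = 7.30×10⁻³ m
α₁L₁ = 2.624739×10⁻⁵, α₂L₂ = 2.603232×10⁻⁶ → Δ(αL) = 2.3644158×10⁻⁵ m/K
ΔT = 7.30×10⁻³ / 2.3644158×10⁻⁵ = 308.744 K, so T = 29.3 + 308.744 = 338.044 °C

T = 338.0 °C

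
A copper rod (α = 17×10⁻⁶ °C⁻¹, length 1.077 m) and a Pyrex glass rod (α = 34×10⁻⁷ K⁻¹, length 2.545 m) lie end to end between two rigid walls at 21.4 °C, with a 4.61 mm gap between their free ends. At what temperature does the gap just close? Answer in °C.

T = 192 °C

Gap closes when ΔL₁ + ΔL₂ = 4.61 mm = 4.61×10⁻³ m
(α₁L₁ + α₂L₂)ΔT = g
α₁L₁ + α₂L₂ = 17×10⁻⁶×1.077 + 34×10⁻⁷×2.545 = 2.6962×10⁻⁵ m/K
ΔT = 4.61×10⁻³ / 2.6962×10⁻⁵ = 170.98 K
T = 21.4 + 170.98 = 192.38 °C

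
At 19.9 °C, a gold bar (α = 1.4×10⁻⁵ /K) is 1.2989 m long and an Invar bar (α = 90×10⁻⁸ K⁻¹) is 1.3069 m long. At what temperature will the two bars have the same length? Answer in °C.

L₁(1 + α₁ΔT) = L₂(1 + α₂ΔT) ⇒ ΔT = (L₂ − L₁)/(α₁L₁ − α₂L₂)
L₂ − L₁ = 1.3069 − 1.2989 = 8.00×10⁻³ m
α₁L₁ − α₂L₂ = 1.4×10⁻⁵×1.2989 − 90×10⁻⁸×1.3069 = 1.700839×10⁻⁵ m/K
ΔT = 8.00×10⁻³ / 1.700839×10⁻⁵ = 470.356 K
T = 19.9 + 470.356 = 490.256 °C

T = 490.3 °C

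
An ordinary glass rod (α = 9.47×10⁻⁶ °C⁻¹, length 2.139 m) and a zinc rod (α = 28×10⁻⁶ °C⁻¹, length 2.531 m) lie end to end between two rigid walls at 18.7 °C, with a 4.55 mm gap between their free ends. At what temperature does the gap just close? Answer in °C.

T = 68.6 °C

α₁L₁ = 2.025633×10⁻⁵ m/K, α₂L₂ = 7.0868×10⁻⁵ m/K → total 9.112433×10⁻⁵ m/K
ΔT = g/(α₁L₁+α₂L₂) = 4.55×10⁻³ / 9.112433×10⁻⁵ = 49.932 K
T = 18.7 + 49.932 = 68.632 °C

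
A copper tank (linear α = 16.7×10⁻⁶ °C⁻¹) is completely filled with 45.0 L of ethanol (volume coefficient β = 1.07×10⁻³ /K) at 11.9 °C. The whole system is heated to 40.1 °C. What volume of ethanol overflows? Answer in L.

The tank also expands: β_container ≈ 3α = 5.01×10⁻⁵ /K
Net overflow = V₀(β_liq − 3α_cont)ΔT
β − 3α = 1.07×10⁻³ − 5.01×10⁻⁵ = 1.0199×10⁻³ /K; ΔT = 28.2 K
ΔV = 45.0 × 1.0199×10⁻³ × 28.2 = 1.29 L

1.29 L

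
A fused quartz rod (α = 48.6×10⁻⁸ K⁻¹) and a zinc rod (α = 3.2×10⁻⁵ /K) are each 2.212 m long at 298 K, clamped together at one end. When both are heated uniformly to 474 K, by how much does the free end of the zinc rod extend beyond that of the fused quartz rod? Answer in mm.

12.3 mm

ΔT = 176 K
fused quartz: ΔL = 48.6×10⁻⁸ × 2.212 m × 176 = 1.8921×10⁻⁴ m = 0.18921 mm
zinc: ΔL = 3.2×10⁻⁵ × 2.212 m × 176 = 1.2458×10⁻² m = 12.458 mm
difference = 12.458 − 0.18921 = 12.26879 mm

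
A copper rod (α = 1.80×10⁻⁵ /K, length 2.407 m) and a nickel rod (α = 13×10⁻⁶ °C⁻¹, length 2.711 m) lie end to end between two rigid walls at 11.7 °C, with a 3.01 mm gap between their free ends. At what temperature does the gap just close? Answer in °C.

α₁L₁ = 4.3326×10⁻⁵ m/K, α₂L₂ = 3.5243×10⁻⁵ m/K → total 7.8569×10⁻⁵ m/K
ΔT = g/(α₁L₁+α₂L₂) = 3.01×10⁻³ / 7.8569×10⁻⁵ = 38.310 K
T = 11.7 + 38.310 = 50.010 °C

T = 50.0 °C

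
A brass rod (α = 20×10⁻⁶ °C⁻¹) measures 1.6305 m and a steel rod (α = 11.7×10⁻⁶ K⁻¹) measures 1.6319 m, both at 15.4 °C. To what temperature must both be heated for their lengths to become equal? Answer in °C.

Equal length when α₁L₁ΔT − α₂L₂ΔT = L₂ − L₁ = 1.40×10⁻³ m
α₁L₁ = 3.261×10⁻⁵, α₂L₂ = 1.909323×10⁻⁵ → Δ(αL) = 1.351677×10⁻⁵ m/K
ΔT = 1.40×10⁻³ / 1.351677×10⁻⁵ = 103.575 K, so T = 15.4 + 103.575 = 118.975 °C

T = 119.0 °C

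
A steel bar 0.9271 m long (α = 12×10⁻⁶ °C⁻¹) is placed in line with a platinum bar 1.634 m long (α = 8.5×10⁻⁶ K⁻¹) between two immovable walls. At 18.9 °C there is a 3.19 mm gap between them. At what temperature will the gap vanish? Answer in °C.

T = 146 °C

Gap closes when ΔL₁ + ΔL₂ = 3.19 mm = 3.19×10⁻³ m
(α₁L₁ + α₂L₂)ΔT = g
α₁L₁ + α₂L₂ = 12×10⁻⁶×0.9271 + 8.5×10⁻⁶×1.634 = 2.50142×10⁻⁵ m/K
ΔT = 3.19×10⁻³ / 2.50142×10⁻⁵ = 127.53 K
T = 18.9 + 127.53 = 146.43 °C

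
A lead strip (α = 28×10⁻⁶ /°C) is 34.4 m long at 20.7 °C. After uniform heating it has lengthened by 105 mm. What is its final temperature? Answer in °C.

T = 130 °C

ΔL = αL₀ΔT ⇒ ΔT = ΔL / (αL₀)
ΔT = 105×10⁻³ m / (28×10⁻⁶ × 34.4 m) = 109.01 K
T = 20.7 + 109.01 = 129.71 °C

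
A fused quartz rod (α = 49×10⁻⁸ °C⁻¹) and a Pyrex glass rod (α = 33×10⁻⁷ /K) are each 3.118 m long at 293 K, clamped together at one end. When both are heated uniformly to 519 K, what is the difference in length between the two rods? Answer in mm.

ΔT = 226 K
fused quartz: ΔL = 49×10⁻⁸ × 3.118 m × 226 = 3.4529×10⁻⁴ m = 0.34529 mm
Pyrex glass: ΔL = 33×10⁻⁷ × 3.118 m × 226 = 2.3254×10⁻³ m = 2.3254 mm
difference = 2.3254 − 0.34529 = 1.98011 mm

1.98 mm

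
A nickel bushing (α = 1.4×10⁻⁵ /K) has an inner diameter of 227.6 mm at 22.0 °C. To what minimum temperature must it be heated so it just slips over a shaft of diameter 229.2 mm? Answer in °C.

Required Δd = 229.2 − 227.6 = 1.6 mm
Δd = αd₀ΔT ⇒ ΔT = Δd/(αd₀) = 1.6 / (1.4×10⁻⁵ × 227.6) = 502.13 K
T_min = 22.0 + 502.13 = 524.13 °C

T = 524 °C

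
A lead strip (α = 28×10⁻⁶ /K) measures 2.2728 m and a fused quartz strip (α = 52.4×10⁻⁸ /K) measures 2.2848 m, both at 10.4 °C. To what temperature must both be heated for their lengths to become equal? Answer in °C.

Equal length when α₁L₁ΔT − α₂L₂ΔT = L₂ − L₁ = 1.20×10⁻² m
α₁L₁ = 6.36384×10⁻⁵, α₂L₂ = 1.1972352×10⁻⁶ → Δ(αL) = 6.24411648×10⁻⁵ m/K
ΔT = 1.20×10⁻² / 6.24411648×10⁻⁵ = 192.181 K, so T = 10.4 + 192.181 = 202.581 °C

T = 202.6 °C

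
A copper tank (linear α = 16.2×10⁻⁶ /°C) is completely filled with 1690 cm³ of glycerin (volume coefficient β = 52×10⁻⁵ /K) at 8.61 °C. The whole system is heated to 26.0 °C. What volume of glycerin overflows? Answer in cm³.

13.9 cm³

The tank also expands: β_container ≈ 3α = 4.86×10⁻⁵ /K
Net overflow = V₀(β_liq − 3α_cont)ΔT
β − 3α = 5.20×10⁻⁴ − 4.86×10⁻⁵ = 4.714×10⁻⁴ /K; ΔT = 17.39 K
ΔV = 1690 × 4.714×10⁻⁴ × 17.39 = 13.9 cm³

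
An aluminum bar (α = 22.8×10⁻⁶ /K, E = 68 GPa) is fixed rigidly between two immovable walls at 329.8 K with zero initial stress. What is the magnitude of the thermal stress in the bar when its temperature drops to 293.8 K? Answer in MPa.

Fully constrained: the free strain ε = αΔT is blocked, so σ = Eε = EαΔT.
|ΔT| = 36.0 K
σ = 68.0×10⁹ × 22.8×10⁻⁶ × 36.0 = 5.58×10⁷ Pa

σ = 55.8 MPa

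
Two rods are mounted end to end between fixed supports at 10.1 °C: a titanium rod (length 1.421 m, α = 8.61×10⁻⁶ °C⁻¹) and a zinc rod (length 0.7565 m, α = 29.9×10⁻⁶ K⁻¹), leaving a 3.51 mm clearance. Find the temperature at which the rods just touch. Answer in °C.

Gap closes when ΔL₁ + ΔL₂ = 3.51 mm = 3.51×10⁻³ m
(α₁L₁ + α₂L₂)ΔT = g
α₁L₁ + α₂L₂ = 8.61×10⁻⁶×1.421 + 29.9×10⁻⁶×0.7565 = 3.485416×10⁻⁵ m/K
ΔT = 3.51×10⁻³ / 3.485416×10⁻⁵ = 100.71 K
T = 10.1 + 100.71 = 110.81 °C

T = 111 °C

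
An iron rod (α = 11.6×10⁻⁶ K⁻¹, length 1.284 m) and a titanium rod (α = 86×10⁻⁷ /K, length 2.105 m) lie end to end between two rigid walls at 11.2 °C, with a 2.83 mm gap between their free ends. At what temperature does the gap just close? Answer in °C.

Gap closes when ΔL₁ + ΔL₂ = 2.83 mm = 2.83×10⁻³ m
(α₁L₁ + α₂L₂)ΔT = g
α₁L₁ + α₂L₂ = 11.6×10⁻⁶×1.284 + 86×10⁻⁷×2.105 = 3.29974×10⁻⁵ m/K
ΔT = 2.83×10⁻³ / 3.29974×10⁻⁵ = 85.764 K
T = 11.2 + 85.764 = 96.964 °C

T = 97.0 °C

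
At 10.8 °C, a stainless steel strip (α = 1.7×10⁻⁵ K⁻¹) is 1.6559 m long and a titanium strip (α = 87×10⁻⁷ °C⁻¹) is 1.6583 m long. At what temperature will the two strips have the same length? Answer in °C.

T = 185.7 °C

Equal length when α₁L₁ΔT − α₂L₂ΔT = L₂ − L₁ = 2.40×10⁻³ m
α₁L₁ = 2.81503×10⁻⁵, α₂L₂ = 1.442721×10⁻⁵ → Δ(αL) = 1.372309×10⁻⁵ m/K
ΔT = 2.40×10⁻³ / 1.372309×10⁻⁵ = 174.888 K, so T = 10.8 + 174.888 = 185.688 °C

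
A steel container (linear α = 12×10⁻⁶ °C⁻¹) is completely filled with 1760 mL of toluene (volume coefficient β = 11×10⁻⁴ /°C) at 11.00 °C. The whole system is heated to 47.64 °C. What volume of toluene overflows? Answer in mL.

The container also expands: β_container ≈ 3α = 3.6×10⁻⁵ /K
Net overflow = V₀(β_liq − 3α_cont)ΔT
β − 3α = 1.10×10⁻³ − 3.6×10⁻⁵ = 1.064×10⁻³ /K; ΔT = 36.64 K
ΔV = 1760 × 1.064×10⁻³ × 36.64 = 68.6 mL

68.6 mL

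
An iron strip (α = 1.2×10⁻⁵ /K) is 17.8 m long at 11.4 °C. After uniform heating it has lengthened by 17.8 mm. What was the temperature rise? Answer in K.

ΔL = αL₀ΔT ⇒ ΔT = ΔL / (αL₀)
ΔT = 17.8×10⁻³ m / (1.2×10⁻⁵ × 17.8 m) = 83.333 K

ΔT = 83.3 K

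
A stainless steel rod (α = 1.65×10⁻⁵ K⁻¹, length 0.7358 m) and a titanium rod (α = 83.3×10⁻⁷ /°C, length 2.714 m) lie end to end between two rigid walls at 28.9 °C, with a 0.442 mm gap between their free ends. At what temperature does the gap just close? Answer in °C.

T = 41.6 °C

α₁L₁ = 1.21407×10⁻⁵ m/K, α₂L₂ = 2.260762×10⁻⁵ m/K → total 3.474832×10⁻⁵ m/K
ΔT = g/(α₁L₁+α₂L₂) = 4.42×10⁻⁴ / 3.474832×10⁻⁵ = 12.720 K
T = 28.9 + 12.720 = 41.620 °C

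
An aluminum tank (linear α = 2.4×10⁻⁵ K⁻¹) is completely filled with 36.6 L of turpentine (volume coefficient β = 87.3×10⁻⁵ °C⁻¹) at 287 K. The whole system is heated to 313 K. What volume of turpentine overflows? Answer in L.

The tank also expands: β_container ≈ 3α = 7.2×10⁻⁵ /K
Net overflow = V₀(β_liq − 3α_cont)ΔT
β − 3α = 8.73×10⁻⁴ − 7.2×10⁻⁵ = 8.01×10⁻⁴ /K; ΔT = 26 K
ΔV = 36.6 × 8.01×10⁻⁴ × 26 = 0.762 L

0.762 L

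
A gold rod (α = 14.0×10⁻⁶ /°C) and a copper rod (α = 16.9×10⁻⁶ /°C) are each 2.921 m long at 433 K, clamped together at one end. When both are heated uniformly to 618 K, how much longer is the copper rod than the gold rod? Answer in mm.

1.57 mm

ΔT = 185 K
gold: ΔL = 14.0×10⁻⁶ × 2.921 m × 185 = 7.5654×10⁻³ m = 7.5654 mm
copper: ΔL = 16.9×10⁻⁶ × 2.921 m × 185 = 9.1325×10⁻³ m = 9.1325 mm
difference = 9.1325 − 7.5654 = 1.5671 mm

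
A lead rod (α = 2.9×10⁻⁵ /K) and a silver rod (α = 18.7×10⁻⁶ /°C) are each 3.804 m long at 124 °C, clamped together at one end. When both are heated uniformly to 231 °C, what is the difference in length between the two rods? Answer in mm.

4.19 mm

ΔT = 107 K
lead: ΔL = 2.9×10⁻⁵ × 3.804 m × 107 = 1.1804×10⁻² m = 11.804 mm
silver: ΔL = 18.7×10⁻⁶ × 3.804 m × 107 = 7.6114×10⁻³ m = 7.6114 mm
difference = 11.804 − 7.6114 = 4.1926 mm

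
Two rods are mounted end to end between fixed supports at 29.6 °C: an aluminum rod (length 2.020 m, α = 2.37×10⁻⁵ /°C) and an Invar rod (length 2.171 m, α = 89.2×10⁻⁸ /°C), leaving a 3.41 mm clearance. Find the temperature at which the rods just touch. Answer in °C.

Gap closes when ΔL₁ + ΔL₂ = 3.41 mm = 3.41×10⁻³ m
(α₁L₁ + α₂L₂)ΔT = g
α₁L₁ + α₂L₂ = 2.37×10⁻⁵×2.020 + 89.2×10⁻⁸×2.171 = 4.9810532×10⁻⁵ m/K
ΔT = 3.41×10⁻³ / 4.9810532×10⁻⁵ = 68.459 K
T = 29.6 + 68.459 = 98.059 °C

T = 98.1 °C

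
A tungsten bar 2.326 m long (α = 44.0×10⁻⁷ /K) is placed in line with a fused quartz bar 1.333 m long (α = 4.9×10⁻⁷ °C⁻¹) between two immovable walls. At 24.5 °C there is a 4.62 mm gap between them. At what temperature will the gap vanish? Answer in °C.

T = 449 °C

Gap closes when ΔL₁ + ΔL₂ = 4.62 mm = 4.62×10⁻³ m
(α₁L₁ + α₂L₂)ΔT = g
α₁L₁ + α₂L₂ = 44.0×10⁻⁷×2.326 + 4.9×10⁻⁷×1.333 = 1.088757×10⁻⁵ m/K
ΔT = 4.62×10⁻³ / 1.088757×10⁻⁵ = 424.34 K
T = 24.5 + 424.34 = 448.84 °C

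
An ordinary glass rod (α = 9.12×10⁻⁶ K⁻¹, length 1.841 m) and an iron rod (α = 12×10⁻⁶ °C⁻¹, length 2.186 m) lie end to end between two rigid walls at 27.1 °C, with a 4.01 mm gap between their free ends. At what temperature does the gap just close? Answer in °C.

Gap closes when ΔL₁ + ΔL₂ = 4.01 mm = 4.01×10⁻³ m
(α₁L₁ + α₂L₂)ΔT = g
α₁L₁ + α₂L₂ = 9.12×10⁻⁶×1.841 + 12×10⁻⁶×2.186 = 4.302192×10⁻⁵ m/K
ΔT = 4.01×10⁻³ / 4.302192×10⁻⁵ = 93.21 K
T = 27.1 + 93.21 = 120.31 °C

T = 120 °C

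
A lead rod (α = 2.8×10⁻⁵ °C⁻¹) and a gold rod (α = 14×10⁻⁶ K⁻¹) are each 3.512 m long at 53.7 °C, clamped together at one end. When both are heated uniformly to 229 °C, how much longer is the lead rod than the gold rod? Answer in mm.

ΔT = 175.3 K
lead: ΔL = 2.8×10⁻⁵ × 3.512 m × 175.3 = 1.7238×10⁻² m = 17.238 mm
gold: ΔL = 14×10⁻⁶ × 3.512 m × 175.3 = 8.6192×10⁻³ m = 8.6192 mm
difference = 17.238 − 8.6192 = 8.6188 mm

8.62 mm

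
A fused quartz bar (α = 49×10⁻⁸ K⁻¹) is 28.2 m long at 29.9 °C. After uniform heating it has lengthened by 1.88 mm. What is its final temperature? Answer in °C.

ΔL = αL₀ΔT ⇒ ΔT = ΔL / (αL₀)
ΔT = 1.88×10⁻³ m / (49×10⁻⁸ × 28.2 m) = 136.05 K
T = 29.9 + 136.05 = 165.95 °C

T = 166 °C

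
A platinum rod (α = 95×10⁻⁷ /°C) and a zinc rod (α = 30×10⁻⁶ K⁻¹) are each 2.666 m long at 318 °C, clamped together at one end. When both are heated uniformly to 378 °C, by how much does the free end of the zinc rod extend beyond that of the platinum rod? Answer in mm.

ΔT = 60 K
platinum: ΔL = 95×10⁻⁷ × 2.666 m × 60 = 1.5196×10⁻³ m = 1.5196 mm
zinc: ΔL = 30×10⁻⁶ × 2.666 m × 60 = 4.7988×10⁻³ m = 4.7988 mm
difference = 4.7988 − 1.5196 = 3.2792 mm

3.28 mm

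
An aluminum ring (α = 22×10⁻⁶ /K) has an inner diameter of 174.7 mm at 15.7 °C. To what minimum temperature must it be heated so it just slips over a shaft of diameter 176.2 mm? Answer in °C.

Required Δd = 176.2 − 174.7 = 1.5 mm
Δd = αd₀ΔT ⇒ ΔT = Δd/(αd₀) = 1.5 / (22×10⁻⁶ × 174.7) = 390.28 K
T_min = 15.7 + 390.28 = 405.98 °C

T = 406 °C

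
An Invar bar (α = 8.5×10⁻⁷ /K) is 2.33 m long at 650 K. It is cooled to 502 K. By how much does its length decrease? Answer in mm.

|ΔT| = |502 − 650| = 148 K
ΔL = αL₀ΔT = (8.5×10⁻⁷)(2.33)(148) = 2.93×10⁻⁴ m

ΔL = 0.293 mm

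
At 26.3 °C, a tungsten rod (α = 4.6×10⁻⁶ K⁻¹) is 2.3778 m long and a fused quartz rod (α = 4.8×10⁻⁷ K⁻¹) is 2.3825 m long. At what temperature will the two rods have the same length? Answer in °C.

Equal length when α₁L₁ΔT − α₂L₂ΔT = L₂ − L₁ = 4.70×10⁻³ m
α₁L₁ = 1.093788×10⁻⁵, α₂L₂ = 1.1436×10⁻⁶ → Δ(αL) = 9.79428×10⁻⁶ m/K
ΔT = 4.70×10⁻³ / 9.79428×10⁻⁶ = 479.872 K, so T = 26.3 + 479.872 = 506.172 °C

T = 506.2 °C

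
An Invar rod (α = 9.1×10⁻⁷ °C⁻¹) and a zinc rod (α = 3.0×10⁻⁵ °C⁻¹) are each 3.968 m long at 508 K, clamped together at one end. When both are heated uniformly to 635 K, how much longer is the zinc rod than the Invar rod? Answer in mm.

ΔT = 127 K
Invar: ΔL = 9.1×10⁻⁷ × 3.968 m × 127 = 4.5858×10⁻⁴ m = 0.45858 mm
zinc: ΔL = 3.0×10⁻⁵ × 3.968 m × 127 = 1.5118×10⁻² m = 15.118 mm
difference = 15.118 − 0.45858 = 14.65942 mm

14.7 mm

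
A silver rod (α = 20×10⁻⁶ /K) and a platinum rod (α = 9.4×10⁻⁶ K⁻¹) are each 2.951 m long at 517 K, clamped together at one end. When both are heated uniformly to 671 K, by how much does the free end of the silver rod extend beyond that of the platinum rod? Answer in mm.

4.82 mm

ΔT = 154 K
silver: ΔL = 20×10⁻⁶ × 2.951 m × 154 = 9.0891×10⁻³ m = 9.0891 mm
platinum: ΔL = 9.4×10⁻⁶ × 2.951 m × 154 = 4.2719×10⁻³ m = 4.2719 mm
difference = 9.0891 − 4.2719 = 4.8172 mm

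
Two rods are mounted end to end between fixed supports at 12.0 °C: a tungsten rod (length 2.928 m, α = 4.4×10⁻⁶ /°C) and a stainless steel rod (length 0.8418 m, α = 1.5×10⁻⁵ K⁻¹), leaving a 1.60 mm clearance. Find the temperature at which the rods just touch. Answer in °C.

T = 74.7 °C

Gap closes when ΔL₁ + ΔL₂ = 1.60 mm = 1.60×10⁻³ m
(α₁L₁ + α₂L₂)ΔT = g
α₁L₁ + α₂L₂ = 4.4×10⁻⁶×2.928 + 1.5×10⁻⁵×0.8418 = 2.55102×10⁻⁵ m/K
ΔT = 1.60×10⁻³ / 2.55102×10⁻⁵ = 62.720 K
T = 12.0 + 62.720 = 74.720 °C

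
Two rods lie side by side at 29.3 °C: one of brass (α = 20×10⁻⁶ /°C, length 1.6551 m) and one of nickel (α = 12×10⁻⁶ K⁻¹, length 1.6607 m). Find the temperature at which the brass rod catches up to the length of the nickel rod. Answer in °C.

T = 454.4 °C

L₁(1 + α₁ΔT) = L₂(1 + α₂ΔT) ⇒ ΔT = (L₂ − L₁)/(α₁L₁ − α₂L₂)
L₂ − L₁ = 1.6607 − 1.6551 = 5.60×10⁻³ m
α₁L₁ − α₂L₂ = 20×10⁻⁶×1.6551 − 12×10⁻⁶×1.6607 = 1.31736×10⁻⁵ m/K
ΔT = 5.60×10⁻³ / 1.31736×10⁻⁵ = 425.093 K
T = 29.3 + 425.093 = 454.393 °C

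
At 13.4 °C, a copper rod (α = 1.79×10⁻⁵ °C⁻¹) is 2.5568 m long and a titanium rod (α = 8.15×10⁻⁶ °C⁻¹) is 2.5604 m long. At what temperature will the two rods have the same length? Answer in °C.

Equal length when α₁L₁ΔT − α₂L₂ΔT = L₂ − L₁ = 3.60×10⁻³ m
α₁L₁ = 4.576672×10⁻⁵, α₂L₂ = 2.086726×10⁻⁵ → Δ(αL) = 2.489946×10⁻⁵ m/K
ΔT = 3.60×10⁻³ / 2.489946×10⁻⁵ = 144.581 K, so T = 13.4 + 144.581 = 157.981 °C

T = 158.0 °C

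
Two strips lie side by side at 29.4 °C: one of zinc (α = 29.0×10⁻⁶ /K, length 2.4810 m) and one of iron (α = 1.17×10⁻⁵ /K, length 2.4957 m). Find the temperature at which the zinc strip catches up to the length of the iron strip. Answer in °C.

T = 373.3 °C

L₁(1 + α₁ΔT) = L₂(1 + α₂ΔT) ⇒ ΔT = (L₂ − L₁)/(α₁L₁ − α₂L₂)
L₂ − L₁ = 2.4957 − 2.4810 = 1.47×10⁻² m
α₁L₁ − α₂L₂ = 29.0×10⁻⁶×2.4810 − 1.17×10⁻⁵×2.4957 = 4.274931×10⁻⁵ m/K
ΔT = 1.47×10⁻² / 4.274931×10⁻⁵ = 343.865 K
T = 29.4 + 343.865 = 373.265 °C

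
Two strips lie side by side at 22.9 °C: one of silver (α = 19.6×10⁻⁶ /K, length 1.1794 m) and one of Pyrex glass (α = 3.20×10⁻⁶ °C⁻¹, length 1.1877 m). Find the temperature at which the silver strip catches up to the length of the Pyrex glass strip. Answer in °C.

Equal length when α₁L₁ΔT − α₂L₂ΔT = L₂ − L₁ = 8.30×10⁻³ m
α₁L₁ = 2.311624×10⁻⁵, α₂L₂ = 3.80064×10⁻⁶ → Δ(αL) = 1.93156×10⁻⁵ m/K
ΔT = 8.30×10⁻³ / 1.93156×10⁻⁵ = 429.704 K, so T = 22.9 + 429.704 = 452.604 °C

T = 452.6 °C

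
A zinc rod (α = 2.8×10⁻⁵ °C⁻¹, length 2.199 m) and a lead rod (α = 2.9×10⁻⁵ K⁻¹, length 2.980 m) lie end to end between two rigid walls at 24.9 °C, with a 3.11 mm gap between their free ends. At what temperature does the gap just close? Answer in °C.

α₁L₁ = 6.1572×10⁻⁵ m/K, α₂L₂ = 8.642×10⁻⁵ m/K → total 1.47992×10⁻⁴ m/K
ΔT = g/(α₁L₁+α₂L₂) = 3.11×10⁻³ / 1.47992×10⁻⁴ = 21.015 K
T = 24.9 + 21.015 = 45.915 °C

T = 45.9 °C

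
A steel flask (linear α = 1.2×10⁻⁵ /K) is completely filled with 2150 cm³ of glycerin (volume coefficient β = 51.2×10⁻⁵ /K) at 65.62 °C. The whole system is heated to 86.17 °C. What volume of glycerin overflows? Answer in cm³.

The flask also expands: β_container ≈ 3α = 3.6×10⁻⁵ /K
Net overflow = V₀(β_liq − 3α_cont)ΔT
β − 3α = 5.12×10⁻⁴ − 3.6×10⁻⁵ = 4.76×10⁻⁴ /K; ΔT = 20.55 K
ΔV = 2150 × 4.76×10⁻⁴ × 20.55 = 21.0 cm³

21.0 cm³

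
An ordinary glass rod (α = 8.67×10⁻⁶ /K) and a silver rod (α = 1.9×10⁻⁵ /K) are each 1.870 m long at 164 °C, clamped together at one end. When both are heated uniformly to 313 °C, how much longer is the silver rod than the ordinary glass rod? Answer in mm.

2.88 mm

ΔT = 149 K
ordinary glass: ΔL = 8.67×10⁻⁶ × 1.870 m × 149 = 2.4157×10⁻³ m = 2.4157 mm
silver: ΔL = 1.9×10⁻⁵ × 1.870 m × 149 = 5.2940×10⁻³ m = 5.2940 mm
difference = 5.2940 − 2.4157 = 2.8783 mm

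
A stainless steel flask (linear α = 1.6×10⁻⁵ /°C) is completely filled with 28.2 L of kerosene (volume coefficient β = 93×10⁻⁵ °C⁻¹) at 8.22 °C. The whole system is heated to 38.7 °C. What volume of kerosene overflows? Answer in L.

0.758 L

The flask also expands: β_container ≈ 3α = 4.8×10⁻⁵ /K
Net overflow = V₀(β_liq − 3α_cont)ΔT
β − 3α = 9.30×10⁻⁴ − 4.8×10⁻⁵ = 8.82×10⁻⁴ /K; ΔT = 30.48 K
ΔV = 28.2 × 8.82×10⁻⁴ × 30.48 = 0.758 L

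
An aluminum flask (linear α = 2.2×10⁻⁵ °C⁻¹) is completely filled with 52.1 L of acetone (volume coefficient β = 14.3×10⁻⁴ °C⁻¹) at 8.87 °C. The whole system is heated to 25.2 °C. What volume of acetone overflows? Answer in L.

The flask also expands: β_container ≈ 3α = 6.6×10⁻⁵ /K
Net overflow = V₀(β_liq − 3α_cont)ΔT
β − 3α = 1.43×10⁻³ − 6.6×10⁻⁵ = 1.364×10⁻³ /K; ΔT = 16.33 K
ΔV = 52.1 × 1.364×10⁻³ × 16.33 = 1.16 L

1.16 L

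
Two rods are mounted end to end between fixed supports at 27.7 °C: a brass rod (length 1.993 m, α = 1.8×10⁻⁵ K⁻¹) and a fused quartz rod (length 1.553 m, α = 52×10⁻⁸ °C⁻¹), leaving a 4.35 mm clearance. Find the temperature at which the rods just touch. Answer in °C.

T = 146 °C

α₁L₁ = 3.5874×10⁻⁵ m/K, α₂L₂ = 8.0756×10⁻⁷ m/K → total 3.668156×10⁻⁵ m/K
ΔT = g/(α₁L₁+α₂L₂) = 4.35×10⁻³ / 3.668156×10⁻⁵ = 118.59 K
T = 27.7 + 118.59 = 146.29 °C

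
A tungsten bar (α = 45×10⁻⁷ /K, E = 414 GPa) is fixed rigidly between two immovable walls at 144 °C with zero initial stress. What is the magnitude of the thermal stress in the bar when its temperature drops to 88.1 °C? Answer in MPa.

σ = 104 MPa

Fully constrained: the free strain ε = αΔT is blocked, so σ = Eε = EαΔT.
|ΔT| = 55.9 K
σ = 414×10⁹ × 45×10⁻⁷ × 55.9 = 1.04×10⁸ Pa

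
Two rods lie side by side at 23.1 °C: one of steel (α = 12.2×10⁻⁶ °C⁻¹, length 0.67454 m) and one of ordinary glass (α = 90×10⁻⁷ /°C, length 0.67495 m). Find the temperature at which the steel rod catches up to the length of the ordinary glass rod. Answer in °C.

T = 213.4 °C

L₁(1 + α₁ΔT) = L₂(1 + α₂ΔT) ⇒ ΔT = (L₂ − L₁)/(α₁L₁ − α₂L₂)
L₂ − L₁ = 0.67495 − 0.67454 = 4.10×10⁻⁴ m
α₁L₁ − α₂L₂ = 12.2×10⁻⁶×0.67454 − 90×10⁻⁷×0.67495 = 2.154838×10⁻⁶ m/K
ΔT = 4.10×10⁻⁴ / 2.154838×10⁻⁶ = 190.270 K
T = 23.1 + 190.270 = 213.370 °C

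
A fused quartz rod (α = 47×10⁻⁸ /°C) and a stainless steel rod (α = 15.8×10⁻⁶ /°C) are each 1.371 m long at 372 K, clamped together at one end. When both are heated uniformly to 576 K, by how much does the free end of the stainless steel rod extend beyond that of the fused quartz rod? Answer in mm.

ΔT = 204 K
fused quartz: ΔL = 47×10⁻⁸ × 1.371 m × 204 = 1.3145×10⁻⁴ m = 0.13145 mm
stainless steel: ΔL = 15.8×10⁻⁶ × 1.371 m × 204 = 4.4190×10⁻³ m = 4.4190 mm
difference = 4.4190 − 0.13145 = 4.28755 mm

4.29 mm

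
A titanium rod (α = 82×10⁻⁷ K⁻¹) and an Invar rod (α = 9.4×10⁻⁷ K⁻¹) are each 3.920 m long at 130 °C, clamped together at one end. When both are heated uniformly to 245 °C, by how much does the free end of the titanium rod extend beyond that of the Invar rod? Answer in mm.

ΔT = 115 K
titanium: ΔL = 82×10⁻⁷ × 3.920 m × 115 = 3.6966×10⁻³ m = 3.6966 mm
Invar: ΔL = 9.4×10⁻⁷ × 3.920 m × 115 = 4.2375×10⁻⁴ m = 0.42375 mm
difference = 3.6966 − 0.42375 = 3.27285 mm

3.27 mm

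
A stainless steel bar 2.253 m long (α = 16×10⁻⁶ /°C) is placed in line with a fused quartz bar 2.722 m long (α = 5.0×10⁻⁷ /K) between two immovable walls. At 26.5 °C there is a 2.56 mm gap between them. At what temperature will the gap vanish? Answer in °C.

T = 94.9 °C

Gap closes when ΔL₁ + ΔL₂ = 2.56 mm = 2.56×10⁻³ m
(α₁L₁ + α₂L₂)ΔT = g
α₁L₁ + α₂L₂ = 16×10⁻⁶×2.253 + 5.0×10⁻⁷×2.722 = 3.7409×10⁻⁵ m/K
ΔT = 2.56×10⁻³ / 3.7409×10⁻⁵ = 68.433 K
T = 26.5 + 68.433 = 94.933 °C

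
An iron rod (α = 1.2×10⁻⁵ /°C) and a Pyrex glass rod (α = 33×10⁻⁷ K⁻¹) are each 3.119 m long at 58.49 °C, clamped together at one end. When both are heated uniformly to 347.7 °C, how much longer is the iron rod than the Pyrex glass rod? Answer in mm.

7.85 mm

ΔT = 289.21 K
iron: ΔL = 1.2×10⁻⁵ × 3.119 m × 289.21 = 1.0825×10⁻² m = 10.825 mm
Pyrex glass: ΔL = 33×10⁻⁷ × 3.119 m × 289.21 = 2.9768×10⁻³ m = 2.9768 mm
difference = 10.825 − 2.9768 = 7.8482 mm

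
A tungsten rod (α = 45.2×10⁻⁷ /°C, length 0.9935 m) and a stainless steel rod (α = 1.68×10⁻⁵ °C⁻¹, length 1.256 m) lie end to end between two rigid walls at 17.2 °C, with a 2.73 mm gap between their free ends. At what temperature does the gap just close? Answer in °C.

α₁L₁ = 4.49062×10⁻⁶ m/K, α₂L₂ = 2.11008×10⁻⁵ m/K → total 2.559142×10⁻⁵ m/K
ΔT = g/(α₁L₁+α₂L₂) = 2.73×10⁻³ / 2.559142×10⁻⁵ = 106.68 K
T = 17.2 + 106.68 = 123.88 °C

T = 124 °C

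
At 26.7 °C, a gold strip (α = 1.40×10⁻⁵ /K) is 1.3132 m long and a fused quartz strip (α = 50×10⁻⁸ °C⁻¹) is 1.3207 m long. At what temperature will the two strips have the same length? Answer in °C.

Equal length when α₁L₁ΔT − α₂L₂ΔT = L₂ − L₁ = 7.50×10⁻³ m
α₁L₁ = 1.83848×10⁻⁵, α₂L₂ = 6.6035×10⁻⁷ → Δ(αL) = 1.772445×10⁻⁵ m/K
ΔT = 7.50×10⁻³ / 1.772445×10⁻⁵ = 423.144 K, so T = 26.7 + 423.144 = 449.844 °C

T = 449.8 °C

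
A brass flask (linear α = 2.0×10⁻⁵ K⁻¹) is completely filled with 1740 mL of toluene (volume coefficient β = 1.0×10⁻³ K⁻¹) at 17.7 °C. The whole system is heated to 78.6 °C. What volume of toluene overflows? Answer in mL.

99.6 mL

The flask also expands: β_container ≈ 3α = 6.0×10⁻⁵ /K
Net overflow = V₀(β_liq − 3α_cont)ΔT
β − 3α = 1.00×10⁻³ − 6.0×10⁻⁵ = 9.40×10⁻⁴ /K; ΔT = 60.9 K
ΔV = 1740 × 9.40×10⁻⁴ × 60.9 = 99.6 mL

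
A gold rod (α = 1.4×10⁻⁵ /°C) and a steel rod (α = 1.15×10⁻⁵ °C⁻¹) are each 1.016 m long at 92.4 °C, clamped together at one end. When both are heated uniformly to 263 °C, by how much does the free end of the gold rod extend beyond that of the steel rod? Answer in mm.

ΔT = 170.6 K
gold: ΔL = 1.4×10⁻⁵ × 1.016 m × 170.6 = 2.4266×10⁻³ m = 2.4266 mm
steel: ΔL = 1.15×10⁻⁵ × 1.016 m × 170.6 = 1.9933×10⁻³ m = 1.9933 mm
difference = 2.4266 − 1.9933 = 0.4333 mm

0.433 mm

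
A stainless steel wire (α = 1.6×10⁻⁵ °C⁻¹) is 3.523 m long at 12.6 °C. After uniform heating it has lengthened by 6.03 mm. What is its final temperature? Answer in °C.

T = 120 °C

ΔL = αL₀ΔT ⇒ ΔT = ΔL / (αL₀)
ΔT = 6.03×10⁻³ m / (1.6×10⁻⁵ × 3.523 m) = 106.98 K
T = 12.6 + 106.98 = 119.58 °C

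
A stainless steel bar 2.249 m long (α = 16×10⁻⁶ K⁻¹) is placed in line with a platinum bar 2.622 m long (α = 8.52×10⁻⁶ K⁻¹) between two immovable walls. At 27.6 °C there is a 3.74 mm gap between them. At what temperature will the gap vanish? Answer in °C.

Gap closes when ΔL₁ + ΔL₂ = 3.74 mm = 3.74×10⁻³ m
(α₁L₁ + α₂L₂)ΔT = g
α₁L₁ + α₂L₂ = 16×10⁻⁶×2.249 + 8.52×10⁻⁶×2.622 = 5.832344×10⁻⁵ m/K
ΔT = 3.74×10⁻³ / 5.832344×10⁻⁵ = 64.125 K
T = 27.6 + 64.125 = 91.725 °C

T = 91.7 °C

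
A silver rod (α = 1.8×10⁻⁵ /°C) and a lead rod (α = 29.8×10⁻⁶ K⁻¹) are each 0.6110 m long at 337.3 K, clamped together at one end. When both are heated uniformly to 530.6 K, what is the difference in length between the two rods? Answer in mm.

1.39 mm

ΔT = 193.3 K
silver: ΔL = 1.8×10⁻⁵ × 0.6110 m × 193.3 = 2.1259×10⁻³ m = 2.1259 mm
lead: ΔL = 29.8×10⁻⁶ × 0.6110 m × 193.3 = 3.5196×10⁻³ m = 3.5196 mm
difference = 3.5196 − 2.1259 = 1.3937 mm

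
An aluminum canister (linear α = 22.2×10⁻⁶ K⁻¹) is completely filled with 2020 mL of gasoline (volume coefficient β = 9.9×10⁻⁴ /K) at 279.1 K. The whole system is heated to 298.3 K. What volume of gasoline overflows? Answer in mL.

35.8 mL

The canister also expands: β_container ≈ 3α = 6.66×10⁻⁵ /K
Net overflow = V₀(β_liq − 3α_cont)ΔT
β − 3α = 9.90×10⁻⁴ − 6.66×10⁻⁵ = 9.234×10⁻⁴ /K; ΔT = 19.2 K
ΔV = 2020 × 9.234×10⁻⁴ × 19.2 = 35.8 mL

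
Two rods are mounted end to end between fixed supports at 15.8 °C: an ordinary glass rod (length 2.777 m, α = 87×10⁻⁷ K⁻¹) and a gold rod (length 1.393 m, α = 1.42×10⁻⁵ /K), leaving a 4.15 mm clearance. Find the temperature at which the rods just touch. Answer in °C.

T = 110 °C

α₁L₁ = 2.41599×10⁻⁵ m/K, α₂L₂ = 1.97806×10⁻⁵ m/K → total 4.39405×10⁻⁵ m/K
ΔT = g/(α₁L₁+α₂L₂) = 4.15×10⁻³ / 4.39405×10⁻⁵ = 94.45 K
T = 15.8 + 94.45 = 110.25 °C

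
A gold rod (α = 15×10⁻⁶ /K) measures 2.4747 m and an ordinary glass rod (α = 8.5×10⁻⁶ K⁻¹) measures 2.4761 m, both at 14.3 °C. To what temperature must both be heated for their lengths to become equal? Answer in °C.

T = 101.4 °C

L₁(1 + α₁ΔT) = L₂(1 + α₂ΔT) ⇒ ΔT = (L₂ − L₁)/(α₁L₁ − α₂L₂)
L₂ − L₁ = 2.4761 − 2.4747 = 1.40×10⁻³ m
α₁L₁ − α₂L₂ = 15×10⁻⁶×2.4747 − 8.5×10⁻⁶×2.4761 = 1.607365×10⁻⁵ m/K
ΔT = 1.40×10⁻³ / 1.607365×10⁻⁵ = 87.099 K
T = 14.3 + 87.099 = 101.399 °C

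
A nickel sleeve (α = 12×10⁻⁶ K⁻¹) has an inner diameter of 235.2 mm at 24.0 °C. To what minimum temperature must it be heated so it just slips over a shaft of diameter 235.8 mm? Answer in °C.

T = 237 °C

Required Δd = 235.8 − 235.2 = 0.6 mm
Δd = αd₀ΔT ⇒ ΔT = Δd/(αd₀) = 0.6 / (12×10⁻⁶ × 235.2) = 212.59 K
T_min = 24.0 + 212.59 = 236.59 °C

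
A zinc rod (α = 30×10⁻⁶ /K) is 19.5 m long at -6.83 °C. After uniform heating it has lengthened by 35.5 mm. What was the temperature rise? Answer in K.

ΔT = 60.7 K

ΔL = αL₀ΔT ⇒ ΔT = ΔL / (αL₀)
ΔT = 35.5×10⁻³ m / (30×10⁻⁶ × 19.5 m) = 60.684 K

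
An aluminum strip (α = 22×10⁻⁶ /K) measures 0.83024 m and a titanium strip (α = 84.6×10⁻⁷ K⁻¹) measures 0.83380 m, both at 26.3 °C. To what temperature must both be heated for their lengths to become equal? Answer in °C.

T = 343.8 °C

Equal length when α₁L₁ΔT − α₂L₂ΔT = L₂ − L₁ = 3.56×10⁻³ m
α₁L₁ = 1.826528×10⁻⁵, α₂L₂ = 7.053948×10⁻⁶ → Δ(αL) = 1.1211332×10⁻⁵ m/K
ΔT = 3.56×10⁻³ / 1.1211332×10⁻⁵ = 317.536 K, so T = 26.3 + 317.536 = 343.836 °C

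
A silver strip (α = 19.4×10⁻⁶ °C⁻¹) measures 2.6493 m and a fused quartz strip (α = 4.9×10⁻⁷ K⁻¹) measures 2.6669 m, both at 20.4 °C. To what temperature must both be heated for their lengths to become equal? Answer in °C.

Equal length when α₁L₁ΔT − α₂L₂ΔT = L₂ − L₁ = 1.76×10⁻² m
α₁L₁ = 5.139642×10⁻⁵, α₂L₂ = 1.306781×10⁻⁶ → Δ(αL) = 5.0089639×10⁻⁵ m/K
ΔT = 1.76×10⁻² / 5.0089639×10⁻⁵ = 351.370 K, so T = 20.4 + 351.370 = 371.770 °C

T = 371.8 °C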